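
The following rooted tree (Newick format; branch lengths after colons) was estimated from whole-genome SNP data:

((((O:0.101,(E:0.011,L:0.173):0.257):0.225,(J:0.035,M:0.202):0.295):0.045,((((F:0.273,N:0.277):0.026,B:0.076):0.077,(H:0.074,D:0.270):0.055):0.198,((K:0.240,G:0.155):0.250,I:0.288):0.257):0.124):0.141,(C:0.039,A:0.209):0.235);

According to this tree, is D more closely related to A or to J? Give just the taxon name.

J

The MRCA of D and J subtends (((O,(E,L)),(J,M)),((((F,N),B),(H,D)),((K,G),I))) (13 taxa).
The MRCA of D and A is the root, subtending the entire tree (15 taxa).
The first is nested inside the second, so D shares a more recent common ancestor with J.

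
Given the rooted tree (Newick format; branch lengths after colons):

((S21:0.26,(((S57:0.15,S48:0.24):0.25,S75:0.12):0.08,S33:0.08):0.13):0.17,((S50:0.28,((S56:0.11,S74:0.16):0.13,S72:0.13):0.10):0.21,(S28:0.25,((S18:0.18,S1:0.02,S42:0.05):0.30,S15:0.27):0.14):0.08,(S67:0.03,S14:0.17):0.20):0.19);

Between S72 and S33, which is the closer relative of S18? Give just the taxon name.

The MRCA of S18 and S72 subtends ((S50,((S56,S74),S72)),(S28,((S18,S1,S42),S15)),(S67,S14)) (11 taxa).
The MRCA of S18 and S33 is the root, subtending the entire tree (16 taxa).
The first is nested inside the second, so S18 shares a more recent common ancestor with S72.

S72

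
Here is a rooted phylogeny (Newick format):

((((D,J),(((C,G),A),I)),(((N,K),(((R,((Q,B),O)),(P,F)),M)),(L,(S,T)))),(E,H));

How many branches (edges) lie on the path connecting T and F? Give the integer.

The MRCA of T and F is the node subtending (((N,K),(((R,((Q,B),O)),(P,F)),M)),(L,(S,T))).
From T up to that node: 3 branches. From F up to the same node: 5 branches. Total: 3 + 5 = 8.

8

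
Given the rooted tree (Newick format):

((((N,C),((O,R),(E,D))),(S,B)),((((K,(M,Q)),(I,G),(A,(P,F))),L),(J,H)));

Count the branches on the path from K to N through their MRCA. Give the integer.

The MRCA of K and N is the root of the tree.
From K up to that node: 5 branches. From N up to the same node: 4 branches. Total: 5 + 4 = 9.

9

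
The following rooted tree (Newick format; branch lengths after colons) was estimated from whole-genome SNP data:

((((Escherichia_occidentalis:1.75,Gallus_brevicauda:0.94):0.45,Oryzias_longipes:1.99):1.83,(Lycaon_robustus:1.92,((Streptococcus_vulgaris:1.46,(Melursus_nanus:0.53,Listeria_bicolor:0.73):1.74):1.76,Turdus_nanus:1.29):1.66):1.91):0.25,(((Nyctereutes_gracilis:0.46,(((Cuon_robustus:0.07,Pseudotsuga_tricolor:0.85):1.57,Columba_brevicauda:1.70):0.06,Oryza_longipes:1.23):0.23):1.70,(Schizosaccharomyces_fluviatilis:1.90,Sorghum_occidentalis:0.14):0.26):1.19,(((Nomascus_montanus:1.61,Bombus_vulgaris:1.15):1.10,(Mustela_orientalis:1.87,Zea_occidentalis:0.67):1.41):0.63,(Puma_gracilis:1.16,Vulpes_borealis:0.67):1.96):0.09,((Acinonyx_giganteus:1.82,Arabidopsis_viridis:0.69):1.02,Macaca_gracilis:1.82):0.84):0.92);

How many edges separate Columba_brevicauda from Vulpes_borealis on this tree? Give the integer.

The MRCA of Columba_brevicauda and Vulpes_borealis is the node subtending (((Nyctereutes_gracilis,(((Cuon_robustus,Pseudotsuga_tricolor),Columba_brevicauda),Oryza_longipes)),(Schizosaccharomyces_fluviatilis,Sorghum_occidentalis)),(((Nomascus_montanus,Bombus_vulgaris),(Mustela_orientalis,Zea_occidentalis)),(Puma_gracilis,Vulpes_borealis)),((Acinonyx_giganteus,Arabidopsis_viridis),Macaca_gracilis)).
From Columba_brevicauda up to that node: 5 branches. From Vulpes_borealis up to the same node: 3 branches. Total: 5 + 3 = 8.

8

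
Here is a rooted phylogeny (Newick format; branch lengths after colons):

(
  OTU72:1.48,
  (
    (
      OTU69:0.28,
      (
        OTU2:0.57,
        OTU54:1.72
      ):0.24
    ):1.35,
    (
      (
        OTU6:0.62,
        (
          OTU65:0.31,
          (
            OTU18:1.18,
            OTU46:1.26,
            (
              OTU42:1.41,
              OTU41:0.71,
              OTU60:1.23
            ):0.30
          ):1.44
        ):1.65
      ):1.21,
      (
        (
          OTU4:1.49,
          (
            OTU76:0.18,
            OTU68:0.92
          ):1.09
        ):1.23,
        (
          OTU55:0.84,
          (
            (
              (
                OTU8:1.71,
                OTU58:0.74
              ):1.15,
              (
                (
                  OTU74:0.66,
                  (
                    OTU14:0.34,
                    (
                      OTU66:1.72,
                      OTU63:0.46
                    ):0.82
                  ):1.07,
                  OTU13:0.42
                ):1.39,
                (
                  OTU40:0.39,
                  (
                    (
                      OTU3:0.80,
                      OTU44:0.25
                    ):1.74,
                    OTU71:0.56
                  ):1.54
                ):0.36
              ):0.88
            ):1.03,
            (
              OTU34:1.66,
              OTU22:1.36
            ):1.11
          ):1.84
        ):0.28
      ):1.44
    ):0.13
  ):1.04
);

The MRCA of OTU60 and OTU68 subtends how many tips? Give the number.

The MRCA of OTU60 and OTU68 is the node subtending ((OTU6,(OTU65,(OTU18,OTU46,(OTU42,OTU41,OTU60)))),((OTU4,(OTU76,OTU68)),(OTU55,(((OTU8,OTU58),((OTU74,(OTU14,(OTU66,OTU63)),OTU13),(OTU40,((OTU3,OTU44),OTU71)))),(OTU34,OTU22))))).
That clade contains 24 terminal taxa: OTU13, OTU14, OTU18, OTU22, OTU3, OTU34, OTU4, OTU40, OTU41, OTU42, OTU44, OTU46, OTU55, OTU58, OTU6, OTU60, OTU63, OTU65, OTU66, OTU68, OTU71, OTU74, OTU76, OTU8.

24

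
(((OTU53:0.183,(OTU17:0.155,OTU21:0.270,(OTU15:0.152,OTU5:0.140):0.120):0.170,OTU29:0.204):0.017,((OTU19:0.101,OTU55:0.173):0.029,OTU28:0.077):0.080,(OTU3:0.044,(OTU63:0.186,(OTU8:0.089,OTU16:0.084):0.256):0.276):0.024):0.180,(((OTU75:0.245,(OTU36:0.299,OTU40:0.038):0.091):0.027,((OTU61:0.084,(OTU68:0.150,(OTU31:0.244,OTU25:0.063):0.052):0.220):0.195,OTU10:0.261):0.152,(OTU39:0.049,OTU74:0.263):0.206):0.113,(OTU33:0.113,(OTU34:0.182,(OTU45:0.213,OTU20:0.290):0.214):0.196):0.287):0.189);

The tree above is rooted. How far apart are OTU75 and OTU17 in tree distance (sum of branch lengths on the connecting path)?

The path runs OTU75 → … → MRCA → … → OTU17; the MRCA is the root of the tree.
Branch lengths along that path: 0.245 + 0.027 + 0.113 + 0.189 + 0.180 + 0.017 + 0.170 + 0.155 = 1.096.

1.096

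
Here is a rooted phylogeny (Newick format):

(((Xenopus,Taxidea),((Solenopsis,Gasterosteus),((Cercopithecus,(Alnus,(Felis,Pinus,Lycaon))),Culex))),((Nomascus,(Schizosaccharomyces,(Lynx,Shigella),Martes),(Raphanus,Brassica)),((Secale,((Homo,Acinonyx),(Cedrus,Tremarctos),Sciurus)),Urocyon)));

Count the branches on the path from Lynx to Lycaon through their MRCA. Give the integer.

The MRCA of Lynx and Lycaon is the root of the tree.
From Lynx up to that node: 5 branches. From Lycaon up to the same node: 7 branches. Total: 5 + 7 = 12.

12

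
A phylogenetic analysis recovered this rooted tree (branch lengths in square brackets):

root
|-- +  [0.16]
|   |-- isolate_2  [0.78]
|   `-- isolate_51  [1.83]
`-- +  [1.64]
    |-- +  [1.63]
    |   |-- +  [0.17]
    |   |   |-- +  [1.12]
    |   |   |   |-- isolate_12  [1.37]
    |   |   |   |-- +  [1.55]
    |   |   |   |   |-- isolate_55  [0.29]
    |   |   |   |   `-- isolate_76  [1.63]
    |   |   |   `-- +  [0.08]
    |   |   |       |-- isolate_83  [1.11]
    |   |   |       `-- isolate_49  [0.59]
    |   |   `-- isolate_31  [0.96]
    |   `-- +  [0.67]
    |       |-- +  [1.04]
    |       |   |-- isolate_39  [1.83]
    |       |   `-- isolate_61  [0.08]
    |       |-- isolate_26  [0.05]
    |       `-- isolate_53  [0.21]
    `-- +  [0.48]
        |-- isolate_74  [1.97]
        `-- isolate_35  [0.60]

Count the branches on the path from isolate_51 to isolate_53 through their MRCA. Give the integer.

The MRCA of isolate_51 and isolate_53 is the root of the tree.
From isolate_51 up to that node: 2 branches. From isolate_53 up to the same node: 4 branches. Total: 2 + 4 = 6.

6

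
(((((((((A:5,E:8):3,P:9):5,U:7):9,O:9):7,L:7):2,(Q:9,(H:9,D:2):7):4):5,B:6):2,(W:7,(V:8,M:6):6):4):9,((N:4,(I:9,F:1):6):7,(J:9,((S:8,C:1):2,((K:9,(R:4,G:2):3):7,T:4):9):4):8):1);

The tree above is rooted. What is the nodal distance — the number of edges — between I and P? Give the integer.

12

The MRCA of I and P is the root of the tree.
From I up to that node: 4 branches. From P up to the same node: 8 branches. Total: 4 + 8 = 12.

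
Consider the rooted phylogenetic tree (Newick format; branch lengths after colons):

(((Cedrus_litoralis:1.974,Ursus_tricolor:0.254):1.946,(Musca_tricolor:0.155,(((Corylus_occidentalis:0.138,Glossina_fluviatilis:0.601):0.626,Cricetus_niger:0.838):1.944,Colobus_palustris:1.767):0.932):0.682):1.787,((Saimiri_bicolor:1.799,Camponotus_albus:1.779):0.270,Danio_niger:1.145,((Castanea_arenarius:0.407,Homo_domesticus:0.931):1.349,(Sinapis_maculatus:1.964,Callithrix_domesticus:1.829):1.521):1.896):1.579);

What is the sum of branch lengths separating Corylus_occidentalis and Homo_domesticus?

11.864

The path runs Corylus_occidentalis → … → MRCA → … → Homo_domesticus; the MRCA is the root of the tree.
Branch lengths along that path: 0.138 + 0.626 + 1.944 + 0.932 + 0.682 + 1.787 + 1.579 + 1.896 + 1.349 + 0.931 = 11.864.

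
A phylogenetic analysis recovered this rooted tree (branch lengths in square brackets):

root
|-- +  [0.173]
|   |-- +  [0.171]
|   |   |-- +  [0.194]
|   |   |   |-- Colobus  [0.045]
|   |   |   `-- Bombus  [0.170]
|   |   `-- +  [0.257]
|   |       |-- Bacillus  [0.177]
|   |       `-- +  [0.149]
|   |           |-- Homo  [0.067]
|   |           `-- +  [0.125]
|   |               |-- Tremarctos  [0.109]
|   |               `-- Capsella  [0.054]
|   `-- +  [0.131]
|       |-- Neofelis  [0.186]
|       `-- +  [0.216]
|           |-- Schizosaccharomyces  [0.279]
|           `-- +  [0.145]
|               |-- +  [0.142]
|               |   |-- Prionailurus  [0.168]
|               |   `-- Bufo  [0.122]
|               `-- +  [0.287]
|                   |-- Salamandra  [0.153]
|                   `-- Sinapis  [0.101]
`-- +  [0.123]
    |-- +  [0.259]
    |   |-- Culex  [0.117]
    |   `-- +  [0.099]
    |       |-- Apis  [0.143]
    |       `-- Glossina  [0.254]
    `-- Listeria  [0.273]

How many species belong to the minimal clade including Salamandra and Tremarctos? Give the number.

The MRCA of Salamandra and Tremarctos is the node subtending (((Colobus,Bombus),(Bacillus,(Homo,(Tremarctos,Capsella)))),(Neofelis,(Schizosaccharomyces,((Prionailurus,Bufo),(Salamandra,Sinapis))))).
That clade contains 12 terminal taxa: Bacillus, Bombus, Bufo, Capsella, Colobus, Homo, Neofelis, Prionailurus, Salamandra, Schizosaccharomyces, Sinapis, Tremarctos.

12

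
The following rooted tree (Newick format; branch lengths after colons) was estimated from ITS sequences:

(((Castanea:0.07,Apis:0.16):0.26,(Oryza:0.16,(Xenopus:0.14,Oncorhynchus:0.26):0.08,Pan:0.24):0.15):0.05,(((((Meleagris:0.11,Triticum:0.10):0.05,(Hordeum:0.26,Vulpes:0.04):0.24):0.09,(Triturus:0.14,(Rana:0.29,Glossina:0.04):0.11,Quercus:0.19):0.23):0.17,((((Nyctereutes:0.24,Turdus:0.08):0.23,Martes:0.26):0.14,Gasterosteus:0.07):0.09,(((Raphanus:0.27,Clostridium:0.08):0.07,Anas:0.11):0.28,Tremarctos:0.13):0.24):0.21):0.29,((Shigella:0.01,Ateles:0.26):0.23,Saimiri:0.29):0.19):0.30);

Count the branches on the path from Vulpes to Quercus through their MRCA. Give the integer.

5

The MRCA of Vulpes and Quercus is the node subtending (((Meleagris,Triticum),(Hordeum,Vulpes)),(Triturus,(Rana,Glossina),Quercus)).
From Vulpes up to that node: 3 branches. From Quercus up to the same node: 2 branches. Total: 3 + 2 = 5.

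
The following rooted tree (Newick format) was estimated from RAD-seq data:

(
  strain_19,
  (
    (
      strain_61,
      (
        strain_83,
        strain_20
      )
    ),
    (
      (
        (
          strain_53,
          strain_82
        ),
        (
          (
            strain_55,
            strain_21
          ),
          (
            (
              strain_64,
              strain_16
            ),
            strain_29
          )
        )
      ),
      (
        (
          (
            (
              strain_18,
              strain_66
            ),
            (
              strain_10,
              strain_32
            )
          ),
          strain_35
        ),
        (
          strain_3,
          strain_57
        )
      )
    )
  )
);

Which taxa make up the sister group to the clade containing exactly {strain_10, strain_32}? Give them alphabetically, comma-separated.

strain_18, strain_66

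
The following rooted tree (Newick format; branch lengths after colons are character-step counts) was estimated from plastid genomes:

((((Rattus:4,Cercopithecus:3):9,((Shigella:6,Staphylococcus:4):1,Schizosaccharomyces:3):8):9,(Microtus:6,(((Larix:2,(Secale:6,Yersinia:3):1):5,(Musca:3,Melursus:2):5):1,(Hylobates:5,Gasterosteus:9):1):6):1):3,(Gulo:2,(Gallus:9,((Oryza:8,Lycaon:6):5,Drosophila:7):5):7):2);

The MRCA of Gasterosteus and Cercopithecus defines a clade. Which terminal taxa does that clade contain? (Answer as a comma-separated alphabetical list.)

Cercopithecus, Gasterosteus, Hylobates, Larix, Melursus, Microtus, Musca, Rattus, Schizosaccharomyces, Secale, Shigella, Staphylococcus, Yersinia

Tracing Gasterosteus: it sits inside (Hylobates,Gasterosteus).
Tracing Cercopithecus: it sits inside (Rattus,Cercopithecus).
The smallest clade enclosing both is (((Rattus,Cercopithecus),((Shigella,Staphylococcus),Schizosaccharomyces)),(Microtus,(((Larix,(Secale,Yersinia)),(Musca,Melursus)),(Hylobates,Gasterosteus)))); the answer is its 13 terminal taxa in alphabetical order.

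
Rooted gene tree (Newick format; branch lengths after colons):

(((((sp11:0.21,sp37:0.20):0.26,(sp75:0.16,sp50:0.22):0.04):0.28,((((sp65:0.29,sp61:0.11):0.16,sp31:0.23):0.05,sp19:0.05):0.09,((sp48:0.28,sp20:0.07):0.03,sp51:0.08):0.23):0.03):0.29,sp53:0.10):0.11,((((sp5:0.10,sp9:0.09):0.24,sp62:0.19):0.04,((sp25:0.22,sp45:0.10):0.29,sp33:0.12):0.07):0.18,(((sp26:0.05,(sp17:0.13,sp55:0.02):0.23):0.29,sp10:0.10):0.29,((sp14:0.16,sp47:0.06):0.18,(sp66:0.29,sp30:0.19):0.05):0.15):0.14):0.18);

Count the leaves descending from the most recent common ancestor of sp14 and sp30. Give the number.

4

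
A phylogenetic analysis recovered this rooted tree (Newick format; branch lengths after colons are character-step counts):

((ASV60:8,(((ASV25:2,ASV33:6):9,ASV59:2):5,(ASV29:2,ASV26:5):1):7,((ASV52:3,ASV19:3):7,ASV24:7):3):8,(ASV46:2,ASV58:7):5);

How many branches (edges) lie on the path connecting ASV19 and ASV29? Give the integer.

The MRCA of ASV19 and ASV29 is the node subtending (ASV60,(((ASV25,ASV33),ASV59),(ASV29,ASV26)),((ASV52,ASV19),ASV24)).
From ASV19 up to that node: 3 branches. From ASV29 up to the same node: 3 branches. Total: 3 + 3 = 6.

6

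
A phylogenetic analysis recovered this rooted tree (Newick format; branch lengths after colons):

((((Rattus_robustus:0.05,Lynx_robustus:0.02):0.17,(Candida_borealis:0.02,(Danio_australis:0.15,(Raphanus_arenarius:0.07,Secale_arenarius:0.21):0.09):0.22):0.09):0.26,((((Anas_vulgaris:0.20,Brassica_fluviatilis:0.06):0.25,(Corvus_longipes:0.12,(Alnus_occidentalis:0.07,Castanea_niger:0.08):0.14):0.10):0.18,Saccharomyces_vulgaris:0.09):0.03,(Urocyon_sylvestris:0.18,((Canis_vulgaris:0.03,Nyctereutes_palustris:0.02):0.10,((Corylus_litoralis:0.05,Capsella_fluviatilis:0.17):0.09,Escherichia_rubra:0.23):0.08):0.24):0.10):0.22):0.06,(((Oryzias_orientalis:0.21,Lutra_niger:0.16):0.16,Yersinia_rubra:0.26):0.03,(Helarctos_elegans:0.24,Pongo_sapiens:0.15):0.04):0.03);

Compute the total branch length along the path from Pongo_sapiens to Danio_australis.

The path runs Pongo_sapiens → … → MRCA → … → Danio_australis; the MRCA is the root of the tree.
Branch lengths along that path: 0.15 + 0.04 + 0.03 + 0.06 + 0.26 + 0.09 + 0.22 + 0.15 = 1.00.

1.00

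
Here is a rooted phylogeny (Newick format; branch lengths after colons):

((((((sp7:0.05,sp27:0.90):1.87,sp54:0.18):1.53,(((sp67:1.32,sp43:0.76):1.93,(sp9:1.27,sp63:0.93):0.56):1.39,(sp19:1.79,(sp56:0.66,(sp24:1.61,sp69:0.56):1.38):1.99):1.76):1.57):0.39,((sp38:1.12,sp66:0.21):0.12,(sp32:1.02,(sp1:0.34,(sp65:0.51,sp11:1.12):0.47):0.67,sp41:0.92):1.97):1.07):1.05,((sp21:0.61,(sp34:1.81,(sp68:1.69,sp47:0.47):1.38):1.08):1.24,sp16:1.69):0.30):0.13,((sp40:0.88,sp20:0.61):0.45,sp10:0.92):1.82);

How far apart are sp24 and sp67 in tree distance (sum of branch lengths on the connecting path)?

11.38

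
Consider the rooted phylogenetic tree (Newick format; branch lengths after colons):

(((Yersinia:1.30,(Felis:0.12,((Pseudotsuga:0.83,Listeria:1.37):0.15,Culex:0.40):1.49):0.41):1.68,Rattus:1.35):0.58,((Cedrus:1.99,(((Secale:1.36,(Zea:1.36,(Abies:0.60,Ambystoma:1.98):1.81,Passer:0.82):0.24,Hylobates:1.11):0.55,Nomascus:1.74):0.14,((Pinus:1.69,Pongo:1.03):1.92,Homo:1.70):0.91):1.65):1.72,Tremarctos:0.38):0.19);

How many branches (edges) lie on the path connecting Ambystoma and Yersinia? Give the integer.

The MRCA of Ambystoma and Yersinia is the root of the tree.
From Ambystoma up to that node: 8 branches. From Yersinia up to the same node: 3 branches. Total: 8 + 3 = 11.

11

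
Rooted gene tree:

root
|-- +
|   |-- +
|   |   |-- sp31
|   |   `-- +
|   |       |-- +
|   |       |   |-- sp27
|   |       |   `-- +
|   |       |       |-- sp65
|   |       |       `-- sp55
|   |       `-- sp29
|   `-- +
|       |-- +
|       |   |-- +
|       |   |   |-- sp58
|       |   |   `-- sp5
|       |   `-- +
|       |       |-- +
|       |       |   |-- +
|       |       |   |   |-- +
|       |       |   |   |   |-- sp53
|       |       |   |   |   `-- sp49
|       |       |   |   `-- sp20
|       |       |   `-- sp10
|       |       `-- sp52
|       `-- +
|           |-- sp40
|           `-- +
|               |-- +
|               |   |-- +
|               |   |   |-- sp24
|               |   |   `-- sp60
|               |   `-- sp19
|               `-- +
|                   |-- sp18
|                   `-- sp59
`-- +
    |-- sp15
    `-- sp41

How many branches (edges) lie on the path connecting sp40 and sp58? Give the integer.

5

The MRCA of sp40 and sp58 is the node subtending (((sp58,sp5),((((sp53,sp49),sp20),sp10),sp52)),(sp40,(((sp24,sp60),sp19),(sp18,sp59)))).
From sp40 up to that node: 2 branches. From sp58 up to the same node: 3 branches. Total: 2 + 3 = 5.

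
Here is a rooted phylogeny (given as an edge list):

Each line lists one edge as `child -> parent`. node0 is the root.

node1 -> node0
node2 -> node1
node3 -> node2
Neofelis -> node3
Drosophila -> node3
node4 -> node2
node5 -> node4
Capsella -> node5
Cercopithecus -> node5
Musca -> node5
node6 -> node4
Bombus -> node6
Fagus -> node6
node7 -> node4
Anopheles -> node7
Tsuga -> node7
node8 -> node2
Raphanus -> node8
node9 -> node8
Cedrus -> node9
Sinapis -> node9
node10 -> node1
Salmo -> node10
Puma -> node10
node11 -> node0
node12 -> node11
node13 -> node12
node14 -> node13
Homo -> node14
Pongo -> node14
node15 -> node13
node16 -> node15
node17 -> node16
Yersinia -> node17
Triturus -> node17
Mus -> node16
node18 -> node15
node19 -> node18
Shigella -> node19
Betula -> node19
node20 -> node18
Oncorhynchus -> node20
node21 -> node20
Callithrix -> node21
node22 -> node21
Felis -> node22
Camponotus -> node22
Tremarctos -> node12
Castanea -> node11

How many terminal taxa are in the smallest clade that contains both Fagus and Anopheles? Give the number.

7

The MRCA of Fagus and Anopheles is the node subtending ((Capsella,Cercopithecus,Musca),(Bombus,Fagus),(Anopheles,Tsuga)).
That clade contains 7 terminal taxa: Anopheles, Bombus, Capsella, Cercopithecus, Fagus, Musca, Tsuga.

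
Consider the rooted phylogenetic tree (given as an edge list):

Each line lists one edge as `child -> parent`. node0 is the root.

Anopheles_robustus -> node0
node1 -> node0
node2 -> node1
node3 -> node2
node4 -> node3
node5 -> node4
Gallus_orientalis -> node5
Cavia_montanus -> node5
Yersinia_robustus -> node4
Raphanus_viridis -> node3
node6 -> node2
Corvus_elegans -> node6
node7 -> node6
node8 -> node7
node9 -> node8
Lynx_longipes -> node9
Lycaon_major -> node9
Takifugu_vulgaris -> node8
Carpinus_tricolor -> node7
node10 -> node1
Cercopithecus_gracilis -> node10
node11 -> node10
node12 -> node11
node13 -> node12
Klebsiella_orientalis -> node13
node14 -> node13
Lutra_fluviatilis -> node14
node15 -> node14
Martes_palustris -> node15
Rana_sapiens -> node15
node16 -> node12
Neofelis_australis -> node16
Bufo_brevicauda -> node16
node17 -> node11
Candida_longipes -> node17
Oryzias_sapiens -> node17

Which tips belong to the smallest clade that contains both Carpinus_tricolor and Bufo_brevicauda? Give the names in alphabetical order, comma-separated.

Bufo_brevicauda, Candida_longipes, Carpinus_tricolor, Cavia_montanus, Cercopithecus_gracilis, Corvus_elegans, Gallus_orientalis, Klebsiella_orientalis, Lutra_fluviatilis, Lycaon_major, Lynx_longipes, Martes_palustris, Neofelis_australis, Oryzias_sapiens, Rana_sapiens, Raphanus_viridis, Takifugu_vulgaris, Yersinia_robustus

Tracing Carpinus_tricolor: it sits inside (((Lynx_longipes,Lycaon_major),Takifugu_vulgaris),Carpinus_tricolor).
Tracing Bufo_brevicauda: it sits inside (Neofelis_australis,Bufo_brevicauda).
The smallest clade enclosing both is (((((Gallus_orientalis,Cavia_montanus),Yersinia_robustus),Raphanus_viridis),(Corvus_elegans,(((Lynx_longipes,Lycaon_major),Takifugu_vulgaris),Carpinus_tricolor))),(Cercopithecus_gracilis,(((Klebsiella_orientalis,(Lutra_fluviatilis,(Martes_palustris,Rana_sapiens))),(Neofelis_australis,Bufo_brevicauda)),(Candida_longipes,Oryzias_sapiens)))); the answer is its 18 terminal taxa in alphabetical order.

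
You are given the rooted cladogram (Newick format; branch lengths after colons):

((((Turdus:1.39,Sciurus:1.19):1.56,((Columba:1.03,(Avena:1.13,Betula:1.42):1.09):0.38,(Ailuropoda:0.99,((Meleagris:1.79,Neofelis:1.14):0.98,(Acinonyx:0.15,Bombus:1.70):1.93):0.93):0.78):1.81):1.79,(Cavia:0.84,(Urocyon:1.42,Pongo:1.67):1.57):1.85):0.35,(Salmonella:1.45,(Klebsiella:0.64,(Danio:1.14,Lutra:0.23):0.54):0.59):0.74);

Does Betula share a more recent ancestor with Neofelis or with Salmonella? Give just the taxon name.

The MRCA of Betula and Neofelis subtends ((Columba,(Avena,Betula)),(Ailuropoda,((Meleagris,Neofelis),(Acinonyx,Bombus)))) (8 taxa).
The MRCA of Betula and Salmonella is the root, subtending the entire tree (17 taxa).
The first is nested inside the second, so Betula shares a more recent common ancestor with Neofelis.

Neofelis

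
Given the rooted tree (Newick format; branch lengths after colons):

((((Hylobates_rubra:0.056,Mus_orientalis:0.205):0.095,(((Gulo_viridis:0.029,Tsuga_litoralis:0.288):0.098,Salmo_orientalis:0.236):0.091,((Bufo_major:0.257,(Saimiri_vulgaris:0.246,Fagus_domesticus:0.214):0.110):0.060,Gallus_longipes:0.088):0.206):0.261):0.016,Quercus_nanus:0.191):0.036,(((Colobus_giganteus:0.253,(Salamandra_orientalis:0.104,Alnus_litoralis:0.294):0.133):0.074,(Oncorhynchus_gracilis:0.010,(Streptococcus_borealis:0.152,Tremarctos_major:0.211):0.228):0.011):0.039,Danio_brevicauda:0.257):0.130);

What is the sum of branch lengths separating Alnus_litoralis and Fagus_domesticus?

1.573

The path runs Alnus_litoralis → … → MRCA → … → Fagus_domesticus; the MRCA is the root of the tree.
Branch lengths along that path: 0.294 + 0.133 + 0.074 + 0.039 + 0.130 + 0.036 + 0.016 + 0.261 + 0.206 + 0.060 + 0.110 + 0.214 = 1.573.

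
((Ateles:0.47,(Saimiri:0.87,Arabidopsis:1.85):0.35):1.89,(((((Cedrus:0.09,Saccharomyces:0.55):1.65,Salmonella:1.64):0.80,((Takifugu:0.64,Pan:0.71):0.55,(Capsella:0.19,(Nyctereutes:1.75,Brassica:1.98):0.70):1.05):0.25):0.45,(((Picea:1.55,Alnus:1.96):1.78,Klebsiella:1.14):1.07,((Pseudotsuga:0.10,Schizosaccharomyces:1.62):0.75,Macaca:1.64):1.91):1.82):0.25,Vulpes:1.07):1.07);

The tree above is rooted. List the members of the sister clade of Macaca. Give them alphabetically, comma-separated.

Pseudotsuga, Schizosaccharomyces

Macaca attaches to the tree at the node subtending ((Pseudotsuga,Schizosaccharomyces),Macaca).
The other lineage descending from that same node — the sister group — is (Pseudotsuga,Schizosaccharomyces); its 2 tips in alphabetical order are the answer.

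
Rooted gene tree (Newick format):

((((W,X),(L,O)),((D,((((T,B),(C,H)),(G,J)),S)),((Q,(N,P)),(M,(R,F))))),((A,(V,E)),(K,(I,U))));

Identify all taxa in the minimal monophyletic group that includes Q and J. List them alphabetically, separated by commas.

B, C, D, F, G, H, J, M, N, P, Q, R, S, T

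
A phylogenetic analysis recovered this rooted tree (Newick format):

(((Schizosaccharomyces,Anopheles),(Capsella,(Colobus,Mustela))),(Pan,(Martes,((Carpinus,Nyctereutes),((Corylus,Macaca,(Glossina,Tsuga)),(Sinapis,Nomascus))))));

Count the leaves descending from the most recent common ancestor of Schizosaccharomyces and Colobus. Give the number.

The MRCA of Schizosaccharomyces and Colobus is the node subtending ((Schizosaccharomyces,Anopheles),(Capsella,(Colobus,Mustela))).
That clade contains 5 terminal taxa: Anopheles, Capsella, Colobus, Mustela, Schizosaccharomyces.

5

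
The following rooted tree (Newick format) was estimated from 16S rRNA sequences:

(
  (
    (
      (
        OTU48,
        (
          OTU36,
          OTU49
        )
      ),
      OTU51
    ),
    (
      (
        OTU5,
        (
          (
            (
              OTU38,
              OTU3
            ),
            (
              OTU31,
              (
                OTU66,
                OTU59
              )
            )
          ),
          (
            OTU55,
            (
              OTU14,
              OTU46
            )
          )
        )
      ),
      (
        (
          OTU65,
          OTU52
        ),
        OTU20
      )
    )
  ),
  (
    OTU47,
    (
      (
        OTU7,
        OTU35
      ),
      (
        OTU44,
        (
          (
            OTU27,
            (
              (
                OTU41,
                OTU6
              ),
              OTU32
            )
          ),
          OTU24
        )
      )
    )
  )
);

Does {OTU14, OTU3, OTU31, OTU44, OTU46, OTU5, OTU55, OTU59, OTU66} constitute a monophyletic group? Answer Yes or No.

No

The MRCA of the listed taxa is the root, so the smallest clade containing them is the whole tree.
That clade also contains OTU20, OTU24, OTU27, OTU32, OTU35, OTU36, OTU38, OTU41, OTU47, OTU48, OTU49, OTU51, OTU52, OTU6, OTU65, OTU7, which are not in the proposed group, so the group is not monophyletic.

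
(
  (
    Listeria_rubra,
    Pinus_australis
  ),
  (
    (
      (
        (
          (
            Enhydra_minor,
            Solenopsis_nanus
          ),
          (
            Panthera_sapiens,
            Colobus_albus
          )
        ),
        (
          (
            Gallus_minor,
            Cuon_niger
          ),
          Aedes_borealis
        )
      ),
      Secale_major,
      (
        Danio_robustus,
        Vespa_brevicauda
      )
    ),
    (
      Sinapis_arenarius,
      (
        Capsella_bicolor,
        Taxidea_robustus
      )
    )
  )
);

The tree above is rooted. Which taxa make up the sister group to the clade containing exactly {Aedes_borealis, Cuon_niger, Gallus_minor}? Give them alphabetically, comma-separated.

Colobus_albus, Enhydra_minor, Panthera_sapiens, Solenopsis_nanus

The clade containing exactly {Aedes_borealis, Cuon_niger, Gallus_minor} attaches to the tree at the node subtending (((Enhydra_minor,Solenopsis_nanus),(Panthera_sapiens,Colobus_albus)),((Gallus_minor,Cuon_niger),Aedes_borealis)).
The other lineage descending from that same node — the sister group — is ((Enhydra_minor,Solenopsis_nanus),(Panthera_sapiens,Colobus_albus)); its 4 tips in alphabetical order are the answer.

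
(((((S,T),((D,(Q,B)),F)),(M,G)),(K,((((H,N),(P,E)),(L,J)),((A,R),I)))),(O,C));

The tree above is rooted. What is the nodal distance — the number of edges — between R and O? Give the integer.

8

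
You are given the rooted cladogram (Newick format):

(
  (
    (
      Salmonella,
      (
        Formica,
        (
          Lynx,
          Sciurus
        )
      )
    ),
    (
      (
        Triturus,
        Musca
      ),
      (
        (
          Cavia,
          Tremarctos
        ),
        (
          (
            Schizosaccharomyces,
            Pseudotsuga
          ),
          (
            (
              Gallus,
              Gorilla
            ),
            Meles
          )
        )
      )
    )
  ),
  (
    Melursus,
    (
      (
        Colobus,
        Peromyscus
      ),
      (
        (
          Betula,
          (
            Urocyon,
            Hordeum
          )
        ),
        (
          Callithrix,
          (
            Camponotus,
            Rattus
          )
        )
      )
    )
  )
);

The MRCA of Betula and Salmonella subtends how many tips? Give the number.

The MRCA of Betula and Salmonella is the root, so the clade is the entire tree.
That clade contains 22 terminal taxa: Betula, Callithrix, Camponotus, Cavia, Colobus, Formica, Gallus, Gorilla, Hordeum, Lynx, Meles, Melursus, Musca, Peromyscus, Pseudotsuga, Rattus, Salmonella, Schizosaccharomyces, Sciurus, Tremarctos, Triturus, Urocyon.

22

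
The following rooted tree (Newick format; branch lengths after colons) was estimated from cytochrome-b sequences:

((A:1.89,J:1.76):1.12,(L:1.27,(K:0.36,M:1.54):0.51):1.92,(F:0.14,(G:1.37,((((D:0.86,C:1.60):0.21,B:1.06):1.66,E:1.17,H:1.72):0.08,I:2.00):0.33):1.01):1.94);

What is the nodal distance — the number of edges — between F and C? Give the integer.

7

The MRCA of F and C is the node subtending (F,(G,((((D,C),B),E,H),I))).
From F up to that node: 1 branch. From C up to the same node: 6 branches. Total: 1 + 6 = 7.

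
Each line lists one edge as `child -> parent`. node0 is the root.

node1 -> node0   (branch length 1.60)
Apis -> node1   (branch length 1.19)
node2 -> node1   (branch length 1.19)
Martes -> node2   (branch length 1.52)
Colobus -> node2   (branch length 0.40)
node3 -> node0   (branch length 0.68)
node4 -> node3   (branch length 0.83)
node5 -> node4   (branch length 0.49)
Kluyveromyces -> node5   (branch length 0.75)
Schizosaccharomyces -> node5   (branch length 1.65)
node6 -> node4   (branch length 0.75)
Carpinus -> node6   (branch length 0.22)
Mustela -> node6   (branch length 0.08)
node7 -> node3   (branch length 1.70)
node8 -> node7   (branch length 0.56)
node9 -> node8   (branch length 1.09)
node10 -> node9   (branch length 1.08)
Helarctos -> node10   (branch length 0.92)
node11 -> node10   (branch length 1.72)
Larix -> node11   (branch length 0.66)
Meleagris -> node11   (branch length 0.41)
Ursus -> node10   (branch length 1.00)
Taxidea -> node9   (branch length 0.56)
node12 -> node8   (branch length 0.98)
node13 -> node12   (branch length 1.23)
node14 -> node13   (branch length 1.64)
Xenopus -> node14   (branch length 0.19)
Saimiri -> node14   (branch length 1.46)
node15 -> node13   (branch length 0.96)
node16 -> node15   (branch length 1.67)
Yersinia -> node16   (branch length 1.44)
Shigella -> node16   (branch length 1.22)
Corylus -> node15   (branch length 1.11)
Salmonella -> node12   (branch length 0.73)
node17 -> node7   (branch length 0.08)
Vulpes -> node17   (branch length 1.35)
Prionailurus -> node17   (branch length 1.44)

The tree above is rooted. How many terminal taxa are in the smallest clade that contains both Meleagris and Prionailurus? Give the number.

13

The MRCA of Meleagris and Prionailurus is the node subtending ((((Helarctos,(Larix,Meleagris),Ursus),Taxidea),(((Xenopus,Saimiri),((Yersinia,Shigella),Corylus)),Salmonella)),(Vulpes,Prionailurus)).
That clade contains 13 terminal taxa: Corylus, Helarctos, Larix, Meleagris, Prionailurus, Saimiri, Salmonella, Shigella, Taxidea, Ursus, Vulpes, Xenopus, Yersinia.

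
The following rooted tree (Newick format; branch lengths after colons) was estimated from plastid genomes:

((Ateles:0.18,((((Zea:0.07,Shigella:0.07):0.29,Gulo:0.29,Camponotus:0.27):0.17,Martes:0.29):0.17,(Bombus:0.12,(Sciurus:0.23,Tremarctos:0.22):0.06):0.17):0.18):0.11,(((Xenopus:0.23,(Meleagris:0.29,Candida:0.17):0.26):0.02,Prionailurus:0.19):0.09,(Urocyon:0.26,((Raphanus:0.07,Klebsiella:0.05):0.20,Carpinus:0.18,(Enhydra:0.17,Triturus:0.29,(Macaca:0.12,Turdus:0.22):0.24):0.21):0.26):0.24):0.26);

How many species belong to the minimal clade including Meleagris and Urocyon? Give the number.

The MRCA of Meleagris and Urocyon is the node subtending (((Xenopus,(Meleagris,Candida)),Prionailurus),(Urocyon,((Raphanus,Klebsiella),Carpinus,(Enhydra,Triturus,(Macaca,Turdus))))).
That clade contains 12 terminal taxa: Candida, Carpinus, Enhydra, Klebsiella, Macaca, Meleagris, Prionailurus, Raphanus, Triturus, Turdus, Urocyon, Xenopus.

12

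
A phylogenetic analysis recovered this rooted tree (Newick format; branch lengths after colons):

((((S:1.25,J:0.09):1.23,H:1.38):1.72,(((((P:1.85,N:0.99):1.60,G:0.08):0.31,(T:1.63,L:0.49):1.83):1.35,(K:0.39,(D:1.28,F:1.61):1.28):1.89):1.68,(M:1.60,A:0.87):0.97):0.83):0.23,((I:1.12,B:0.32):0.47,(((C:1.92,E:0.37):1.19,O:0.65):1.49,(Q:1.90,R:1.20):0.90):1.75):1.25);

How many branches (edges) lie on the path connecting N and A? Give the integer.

7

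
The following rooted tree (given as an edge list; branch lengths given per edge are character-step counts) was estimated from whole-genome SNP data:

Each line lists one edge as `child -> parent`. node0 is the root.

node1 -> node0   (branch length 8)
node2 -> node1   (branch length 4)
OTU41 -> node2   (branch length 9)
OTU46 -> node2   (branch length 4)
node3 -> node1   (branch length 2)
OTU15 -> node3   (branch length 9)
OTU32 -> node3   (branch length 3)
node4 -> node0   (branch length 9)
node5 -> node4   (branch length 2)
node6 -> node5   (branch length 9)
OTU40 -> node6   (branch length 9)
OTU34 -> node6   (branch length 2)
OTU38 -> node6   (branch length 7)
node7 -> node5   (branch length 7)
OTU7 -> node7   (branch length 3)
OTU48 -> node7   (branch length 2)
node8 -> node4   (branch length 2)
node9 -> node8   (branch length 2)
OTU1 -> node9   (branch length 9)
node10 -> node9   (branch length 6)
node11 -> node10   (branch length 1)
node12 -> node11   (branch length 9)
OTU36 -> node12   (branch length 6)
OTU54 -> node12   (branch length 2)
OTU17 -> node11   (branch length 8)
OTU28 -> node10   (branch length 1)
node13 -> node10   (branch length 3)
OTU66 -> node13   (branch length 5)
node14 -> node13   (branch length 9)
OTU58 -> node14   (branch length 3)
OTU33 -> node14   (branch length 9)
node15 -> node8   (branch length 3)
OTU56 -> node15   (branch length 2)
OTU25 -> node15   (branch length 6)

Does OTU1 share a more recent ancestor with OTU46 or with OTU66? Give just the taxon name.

OTU66

The MRCA of OTU1 and OTU66 subtends (OTU1,(((OTU36,OTU54),OTU17),OTU28,(OTU66,(OTU58,OTU33)))) (8 taxa).
The MRCA of OTU1 and OTU46 is the root, subtending the entire tree (19 taxa).
The first is nested inside the second, so OTU1 shares a more recent common ancestor with OTU66.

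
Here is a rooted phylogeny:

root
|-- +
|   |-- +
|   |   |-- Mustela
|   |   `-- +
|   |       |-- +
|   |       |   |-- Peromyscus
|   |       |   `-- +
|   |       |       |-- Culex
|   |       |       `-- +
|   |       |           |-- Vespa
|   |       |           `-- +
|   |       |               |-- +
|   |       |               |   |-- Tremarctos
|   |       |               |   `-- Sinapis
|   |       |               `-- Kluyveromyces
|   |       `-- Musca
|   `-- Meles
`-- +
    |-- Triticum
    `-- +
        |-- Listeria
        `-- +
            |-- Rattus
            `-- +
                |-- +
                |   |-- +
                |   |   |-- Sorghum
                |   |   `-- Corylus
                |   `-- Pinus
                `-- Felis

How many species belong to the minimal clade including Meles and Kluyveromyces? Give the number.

9

The MRCA of Meles and Kluyveromyces is the node subtending ((Mustela,((Peromyscus,(Culex,(Vespa,((Tremarctos,Sinapis),Kluyveromyces)))),Musca)),Meles).
That clade contains 9 terminal taxa: Culex, Kluyveromyces, Meles, Musca, Mustela, Peromyscus, Sinapis, Tremarctos, Vespa.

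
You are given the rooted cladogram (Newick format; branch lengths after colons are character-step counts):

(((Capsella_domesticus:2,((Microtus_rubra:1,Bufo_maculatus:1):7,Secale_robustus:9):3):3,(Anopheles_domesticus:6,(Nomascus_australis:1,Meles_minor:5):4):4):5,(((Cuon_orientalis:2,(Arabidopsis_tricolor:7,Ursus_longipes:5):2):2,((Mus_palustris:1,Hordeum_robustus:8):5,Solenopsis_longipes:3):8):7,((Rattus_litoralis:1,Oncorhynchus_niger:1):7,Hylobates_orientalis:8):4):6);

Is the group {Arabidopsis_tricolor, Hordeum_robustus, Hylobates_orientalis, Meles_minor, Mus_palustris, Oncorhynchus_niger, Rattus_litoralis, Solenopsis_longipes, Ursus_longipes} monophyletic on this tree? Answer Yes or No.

No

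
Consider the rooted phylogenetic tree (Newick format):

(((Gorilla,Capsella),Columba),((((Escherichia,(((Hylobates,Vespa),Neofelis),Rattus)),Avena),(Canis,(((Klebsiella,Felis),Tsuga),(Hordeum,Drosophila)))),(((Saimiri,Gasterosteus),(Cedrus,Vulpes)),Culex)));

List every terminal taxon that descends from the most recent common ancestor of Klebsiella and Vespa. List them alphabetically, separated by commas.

Tracing Klebsiella: it sits inside (Klebsiella,Felis).
Tracing Vespa: it sits inside (Hylobates,Vespa).
The smallest clade enclosing both is (((Escherichia,(((Hylobates,Vespa),Neofelis),Rattus)),Avena),(Canis,(((Klebsiella,Felis),Tsuga),(Hordeum,Drosophila)))); the answer is its 12 terminal taxa in alphabetical order.

Avena, Canis, Drosophila, Escherichia, Felis, Hordeum, Hylobates, Klebsiella, Neofelis, Rattus, Tsuga, Vespa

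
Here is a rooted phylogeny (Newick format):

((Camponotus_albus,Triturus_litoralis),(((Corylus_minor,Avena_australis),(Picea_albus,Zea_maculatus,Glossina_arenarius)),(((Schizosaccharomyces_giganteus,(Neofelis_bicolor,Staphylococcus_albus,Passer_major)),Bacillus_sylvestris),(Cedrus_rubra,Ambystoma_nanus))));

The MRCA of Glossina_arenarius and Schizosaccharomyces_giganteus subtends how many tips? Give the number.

The MRCA of Glossina_arenarius and Schizosaccharomyces_giganteus is the node subtending (((Corylus_minor,Avena_australis),(Picea_albus,Zea_maculatus,Glossina_arenarius)),(((Schizosaccharomyces_giganteus,(Neofelis_bicolor,Staphylococcus_albus,Passer_major)),Bacillus_sylvestris),(Cedrus_rubra,Ambystoma_nanus))).
That clade contains 12 terminal taxa: Ambystoma_nanus, Avena_australis, Bacillus_sylvestris, Cedrus_rubra, Corylus_minor, Glossina_arenarius, Neofelis_bicolor, Passer_major, Picea_albus, Schizosaccharomyces_giganteus, Staphylococcus_albus, Zea_maculatus.

12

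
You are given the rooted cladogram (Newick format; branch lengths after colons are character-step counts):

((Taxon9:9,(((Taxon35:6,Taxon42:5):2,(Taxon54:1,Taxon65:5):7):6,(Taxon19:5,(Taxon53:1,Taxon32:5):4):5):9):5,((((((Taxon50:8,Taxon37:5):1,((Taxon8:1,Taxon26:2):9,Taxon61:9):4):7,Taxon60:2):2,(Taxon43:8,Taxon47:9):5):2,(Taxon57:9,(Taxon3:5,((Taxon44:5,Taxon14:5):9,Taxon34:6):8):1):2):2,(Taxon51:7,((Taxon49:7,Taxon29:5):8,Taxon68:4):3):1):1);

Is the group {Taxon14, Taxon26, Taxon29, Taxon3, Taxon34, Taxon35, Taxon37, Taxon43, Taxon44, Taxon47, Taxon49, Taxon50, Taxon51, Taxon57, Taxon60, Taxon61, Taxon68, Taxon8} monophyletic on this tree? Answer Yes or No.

No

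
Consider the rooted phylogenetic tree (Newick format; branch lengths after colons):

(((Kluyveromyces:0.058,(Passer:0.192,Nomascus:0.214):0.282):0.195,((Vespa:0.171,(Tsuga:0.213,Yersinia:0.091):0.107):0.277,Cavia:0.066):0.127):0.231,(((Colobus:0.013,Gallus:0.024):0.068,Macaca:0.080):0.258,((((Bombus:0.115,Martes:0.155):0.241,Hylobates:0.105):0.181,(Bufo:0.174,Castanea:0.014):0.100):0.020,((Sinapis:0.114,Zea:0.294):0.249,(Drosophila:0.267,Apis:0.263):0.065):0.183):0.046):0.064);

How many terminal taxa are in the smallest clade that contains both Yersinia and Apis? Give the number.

19

The MRCA of Yersinia and Apis is the root, so the clade is the entire tree.
That clade contains 19 terminal taxa: Apis, Bombus, Bufo, Castanea, Cavia, Colobus, Drosophila, Gallus, Hylobates, Kluyveromyces, Macaca, Martes, Nomascus, Passer, Sinapis, Tsuga, Vespa, Yersinia, Zea.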